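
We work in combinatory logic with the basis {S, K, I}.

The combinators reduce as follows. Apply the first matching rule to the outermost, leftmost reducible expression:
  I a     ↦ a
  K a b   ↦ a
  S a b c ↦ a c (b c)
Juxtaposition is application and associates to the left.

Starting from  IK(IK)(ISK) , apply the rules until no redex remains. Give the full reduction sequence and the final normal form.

Answer: normal form = K  (in 3 steps)

Reduction:
  start: IK(IK)(ISK)
  step 1: K(IK)(ISK)
  step 2: IK
  step 3: K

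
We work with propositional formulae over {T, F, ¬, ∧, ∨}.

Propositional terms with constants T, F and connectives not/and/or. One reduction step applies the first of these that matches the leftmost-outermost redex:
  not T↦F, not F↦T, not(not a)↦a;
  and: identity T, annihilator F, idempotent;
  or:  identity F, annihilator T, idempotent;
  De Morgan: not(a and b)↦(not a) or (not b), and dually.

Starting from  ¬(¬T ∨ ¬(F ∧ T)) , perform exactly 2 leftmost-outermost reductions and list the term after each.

  start: ¬(¬T ∨ ¬(F ∧ T))
  [1] ¬¬T ∧ ¬¬(F ∧ T)
  [2] T ∧ ¬¬(F ∧ T)

Answer: after 2 steps: T ∧ ¬¬(F ∧ T)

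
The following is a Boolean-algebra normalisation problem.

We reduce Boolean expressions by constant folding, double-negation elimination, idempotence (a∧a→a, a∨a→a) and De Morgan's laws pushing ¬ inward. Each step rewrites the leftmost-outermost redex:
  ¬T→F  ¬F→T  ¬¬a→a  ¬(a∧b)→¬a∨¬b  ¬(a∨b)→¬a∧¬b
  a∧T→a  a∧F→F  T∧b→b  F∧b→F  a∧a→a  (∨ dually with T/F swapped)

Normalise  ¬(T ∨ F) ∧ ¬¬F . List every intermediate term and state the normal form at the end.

Answer: normal form = F  (in 4 steps)

Working:
  start: ¬(T ∨ F) ∧ ¬¬F
  step 1: (¬T ∧ ¬F) ∧ ¬¬F
  step 2: (F ∧ ¬F) ∧ ¬¬F
  step 3: F ∧ ¬¬F
  step 4: F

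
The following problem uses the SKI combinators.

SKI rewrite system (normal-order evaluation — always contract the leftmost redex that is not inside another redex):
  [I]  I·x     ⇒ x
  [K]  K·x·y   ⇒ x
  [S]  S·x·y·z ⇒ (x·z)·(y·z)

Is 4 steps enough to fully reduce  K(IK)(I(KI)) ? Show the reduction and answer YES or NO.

  start: K(IK)(I(KI))
  step 1: IK
  step 2: K

Answer: YES — reaches normal form K in 2 ≤ 4 steps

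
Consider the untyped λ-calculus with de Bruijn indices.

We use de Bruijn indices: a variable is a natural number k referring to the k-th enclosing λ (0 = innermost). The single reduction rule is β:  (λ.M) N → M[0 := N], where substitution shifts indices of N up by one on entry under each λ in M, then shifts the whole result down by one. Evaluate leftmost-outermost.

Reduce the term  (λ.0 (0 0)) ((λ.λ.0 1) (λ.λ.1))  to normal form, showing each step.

  start: (λ.0 (0 0)) ((λ.λ.0 1) (λ.λ.1))
  step 1: (λ.λ.0 1) (λ.λ.1) ((λ.λ.0 1) (λ.λ.1) ((λ.λ.0 1) (λ.λ.1)))
  step 2: (λ.0 (λ.λ.1)) ((λ.λ.0 1) (λ.λ.1) ((λ.λ.0 1) (λ.λ.1)))
  step 3: (λ.λ.0 1) (λ.λ.1) ((λ.λ.0 1) (λ.λ.1)) (λ.λ.1)
  step 4: (λ.0 (λ.λ.1)) ((λ.λ.0 1) (λ.λ.1)) (λ.λ.1)
  step 5: (λ.λ.0 1) (λ.λ.1) (λ.λ.1) (λ.λ.1)
  step 6: (λ.0 (λ.λ.1)) (λ.λ.1) (λ.λ.1)
  step 7: (λ.λ.1) (λ.λ.1) (λ.λ.1)
  step 8: (λ.λ.λ.1) (λ.λ.1)
  step 9: λ.λ.1

Answer: normal form = λ.λ.1  (in 9 steps)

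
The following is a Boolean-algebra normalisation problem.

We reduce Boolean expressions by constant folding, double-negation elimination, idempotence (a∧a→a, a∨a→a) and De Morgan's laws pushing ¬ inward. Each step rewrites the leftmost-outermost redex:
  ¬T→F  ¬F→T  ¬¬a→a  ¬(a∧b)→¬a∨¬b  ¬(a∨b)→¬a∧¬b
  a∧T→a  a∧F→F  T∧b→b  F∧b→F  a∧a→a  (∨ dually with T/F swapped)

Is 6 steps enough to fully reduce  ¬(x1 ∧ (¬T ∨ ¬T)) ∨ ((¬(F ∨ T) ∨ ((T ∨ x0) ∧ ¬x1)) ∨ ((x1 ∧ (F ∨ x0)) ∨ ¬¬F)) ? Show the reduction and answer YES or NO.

  start: ¬(x1 ∧ (¬T ∨ ¬T)) ∨ ((¬(F ∨ T) ∨ ((T ∨ x0) ∧ ¬x1)) ∨ ((x1 ∧ (F ∨ x0)) ∨ ¬¬F))
  →1  (¬x1 ∨ ¬(¬T ∨ ¬T)) ∨ ((¬(F ∨ T) ∨ ((T ∨ x0) ∧ ¬x1)) ∨ ((x1 ∧ (F ∨ x0)) ∨ ¬¬F))
  →2  (¬x1 ∨ (¬¬T ∧ ¬¬T)) ∨ ((¬(F ∨ T) ∨ ((T ∨ x0) ∧ ¬x1)) ∨ ((x1 ∧ (F ∨ x0)) ∨ ¬¬F))
  →3  (¬x1 ∨ ¬¬T) ∨ ((¬(F ∨ T) ∨ ((T ∨ x0) ∧ ¬x1)) ∨ ((x1 ∧ (F ∨ x0)) ∨ ¬¬F))
  →4  (¬x1 ∨ T) ∨ ((¬(F ∨ T) ∨ ((T ∨ x0) ∧ ¬x1)) ∨ ((x1 ∧ (F ∨ x0)) ∨ ¬¬F))
  →5  T ∨ ((¬(F ∨ T) ∨ ((T ∨ x0) ∧ ¬x1)) ∨ ((x1 ∧ (F ∨ x0)) ∨ ¬¬F))
  →6  T

Answer: YES — reaches normal form T in 6 ≤ 6 steps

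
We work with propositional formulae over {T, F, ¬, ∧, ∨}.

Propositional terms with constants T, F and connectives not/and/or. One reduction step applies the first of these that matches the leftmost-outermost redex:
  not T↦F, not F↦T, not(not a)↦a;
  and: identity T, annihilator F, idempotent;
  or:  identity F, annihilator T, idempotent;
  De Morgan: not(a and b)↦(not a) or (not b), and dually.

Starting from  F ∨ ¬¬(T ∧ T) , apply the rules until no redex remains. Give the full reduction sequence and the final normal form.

Answer: normal form = T  (in 3 steps)

Reduction:
  start: F ∨ ¬¬(T ∧ T)
  →1  ¬¬(T ∧ T)
  →2  T ∧ T
  →3  T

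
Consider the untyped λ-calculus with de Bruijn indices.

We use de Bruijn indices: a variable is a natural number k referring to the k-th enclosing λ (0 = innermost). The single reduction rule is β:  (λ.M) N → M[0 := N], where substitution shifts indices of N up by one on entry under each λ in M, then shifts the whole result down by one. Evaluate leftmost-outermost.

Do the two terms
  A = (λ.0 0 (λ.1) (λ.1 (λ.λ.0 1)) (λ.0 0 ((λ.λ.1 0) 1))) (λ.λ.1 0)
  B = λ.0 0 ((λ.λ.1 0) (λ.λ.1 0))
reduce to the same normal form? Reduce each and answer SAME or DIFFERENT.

Term A:
  start: (λ.0 0 (λ.1) (λ.1 (λ.λ.0 1)) (λ.0 0 ((λ.λ.1 0) 1))) (λ.λ.1 0)
  [1] (λ.λ.1 0) (λ.λ.1 0) (λ.λ.λ.1 0) (λ.(λ.λ.1 0) (λ.λ.0 1)) (λ.0 0 ((λ.λ.1 0) (λ.λ.1 0)))
  [2] (λ.(λ.λ.1 0) 0) (λ.λ.λ.1 0) (λ.(λ.λ.1 0) (λ.λ.0 1)) (λ.0 0 ((λ.λ.1 0) (λ.λ.1 0)))
  [3] (λ.λ.1 0) (λ.λ.λ.1 0) (λ.(λ.λ.1 0) (λ.λ.0 1)) (λ.0 0 ((λ.λ.1 0) (λ.λ.1 0)))
  [4] (λ.(λ.λ.λ.1 0) 0) (λ.(λ.λ.1 0) (λ.λ.0 1)) (λ.0 0 ((λ.λ.1 0) (λ.λ.1 0)))
  [5] (λ.λ.λ.1 0) (λ.(λ.λ.1 0) (λ.λ.0 1)) (λ.0 0 ((λ.λ.1 0) (λ.λ.1 0)))
  [6] (λ.λ.1 0) (λ.0 0 ((λ.λ.1 0) (λ.λ.1 0)))
  [7] λ.(λ.0 0 ((λ.λ.1 0) (λ.λ.1 0))) 0
  [8] λ.0 0 ((λ.λ.1 0) (λ.λ.1 0))
  [9] λ.0 0 (λ.(λ.λ.1 0) 0)
  [10] λ.0 0 (λ.λ.1 0)

Term B:
  start: λ.0 0 ((λ.λ.1 0) (λ.λ.1 0))
  [1] λ.0 0 (λ.(λ.λ.1 0) 0)
  [2] λ.0 0 (λ.λ.1 0)

Answer: SAME — A ⇓ λ.0 0 (λ.λ.1 0), B ⇓ λ.0 0 (λ.λ.1 0)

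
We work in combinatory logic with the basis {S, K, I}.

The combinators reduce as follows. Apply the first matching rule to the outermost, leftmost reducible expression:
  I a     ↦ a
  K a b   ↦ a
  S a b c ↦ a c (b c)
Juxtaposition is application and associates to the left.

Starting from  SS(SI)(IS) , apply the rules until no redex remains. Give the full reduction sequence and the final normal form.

Answer: normal form = SS(SIS)  (in 3 steps)

Working:
  start: SS(SI)(IS)
  step 1: S(IS)(SI(IS))
  step 2: SS(SI(IS))
  step 3: SS(SIS)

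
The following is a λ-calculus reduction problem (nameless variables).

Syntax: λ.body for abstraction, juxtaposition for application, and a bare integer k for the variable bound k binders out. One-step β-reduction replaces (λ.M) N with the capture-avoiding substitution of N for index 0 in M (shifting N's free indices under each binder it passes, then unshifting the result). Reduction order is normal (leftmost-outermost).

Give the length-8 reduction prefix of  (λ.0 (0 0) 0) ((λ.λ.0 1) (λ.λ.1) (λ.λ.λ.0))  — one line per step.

  start: (λ.0 (0 0) 0) ((λ.λ.0 1) (λ.λ.1) (λ.λ.λ.0))
  [1] (λ.λ.0 1) (λ.λ.1) (λ.λ.λ.0) ((λ.λ.0 1) (λ.λ.1) (λ.λ.λ.0) ((λ.λ.0 1) (λ.λ.1) (λ.λ.λ.0))) ((λ.λ.0 1) (λ.λ.1) (λ.λ.λ.0))
  [2] (λ.0 (λ.λ.1)) (λ.λ.λ.0) ((λ.λ.0 1) (λ.λ.1) (λ.λ.λ.0) ((λ.λ.0 1) (λ.λ.1) (λ.λ.λ.0))) ((λ.λ.0 1) (λ.λ.1) (λ.λ.λ.0))
  [3] (λ.λ.λ.0) (λ.λ.1) ((λ.λ.0 1) (λ.λ.1) (λ.λ.λ.0) ((λ.λ.0 1) (λ.λ.1) (λ.λ.λ.0))) ((λ.λ.0 1) (λ.λ.1) (λ.λ.λ.0))
  [4] (λ.λ.0) ((λ.λ.0 1) (λ.λ.1) (λ.λ.λ.0) ((λ.λ.0 1) (λ.λ.1) (λ.λ.λ.0))) ((λ.λ.0 1) (λ.λ.1) (λ.λ.λ.0))
  [5] (λ.0) ((λ.λ.0 1) (λ.λ.1) (λ.λ.λ.0))
  [6] (λ.λ.0 1) (λ.λ.1) (λ.λ.λ.0)
  [7] (λ.0 (λ.λ.1)) (λ.λ.λ.0)
  [8] (λ.λ.λ.0) (λ.λ.1)

Answer: after 8 steps: (λ.λ.λ.0) (λ.λ.1)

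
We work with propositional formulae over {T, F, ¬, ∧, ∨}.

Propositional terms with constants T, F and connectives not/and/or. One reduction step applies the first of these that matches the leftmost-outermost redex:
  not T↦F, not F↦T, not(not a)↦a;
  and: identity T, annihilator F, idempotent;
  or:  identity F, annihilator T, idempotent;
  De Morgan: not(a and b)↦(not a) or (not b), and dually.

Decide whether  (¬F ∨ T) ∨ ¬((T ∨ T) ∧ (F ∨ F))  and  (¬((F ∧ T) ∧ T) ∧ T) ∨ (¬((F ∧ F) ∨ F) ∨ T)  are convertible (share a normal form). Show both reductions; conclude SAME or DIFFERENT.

Term A:
  start: (¬F ∨ T) ∨ ¬((T ∨ T) ∧ (F ∨ F))
  →1  T ∨ ¬((T ∨ T) ∧ (F ∨ F))
  →2  T

Term B:
  start: (¬((F ∧ T) ∧ T) ∧ T) ∨ (¬((F ∧ F) ∨ F) ∨ T)
  →1  ¬((F ∧ T) ∧ T) ∨ (¬((F ∧ F) ∨ F) ∨ T)
  →2  (¬(F ∧ T) ∨ ¬T) ∨ (¬((F ∧ F) ∨ F) ∨ T)
  →3  ((¬F ∨ ¬T) ∨ ¬T) ∨ (¬((F ∧ F) ∨ F) ∨ T)
  →4  ((T ∨ ¬T) ∨ ¬T) ∨ (¬((F ∧ F) ∨ F) ∨ T)
  →5  (T ∨ ¬T) ∨ (¬((F ∧ F) ∨ F) ∨ T)
  →6  T ∨ (¬((F ∧ F) ∨ F) ∨ T)
  →7  T

Answer: SAME — A ⇓ T, B ⇓ T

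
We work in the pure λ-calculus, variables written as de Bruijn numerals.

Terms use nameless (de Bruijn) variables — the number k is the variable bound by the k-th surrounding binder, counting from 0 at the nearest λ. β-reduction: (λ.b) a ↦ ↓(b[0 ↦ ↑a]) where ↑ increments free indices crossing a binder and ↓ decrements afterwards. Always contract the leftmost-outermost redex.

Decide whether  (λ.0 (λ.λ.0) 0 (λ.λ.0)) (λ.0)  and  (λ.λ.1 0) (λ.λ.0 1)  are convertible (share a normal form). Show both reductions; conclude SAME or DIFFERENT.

Answer: DIFFERENT — A ⇓ λ.λ.0, B ⇓ λ.λ.0 1

Working:
Term A:
  start: (λ.0 (λ.λ.0) 0 (λ.λ.0)) (λ.0)
  →1  (λ.0) (λ.λ.0) (λ.0) (λ.λ.0)
  →2  (λ.λ.0) (λ.0) (λ.λ.0)
  →3  (λ.0) (λ.λ.0)
  →4  λ.λ.0

Term B:
  start: (λ.λ.1 0) (λ.λ.0 1)
  →1  λ.(λ.λ.0 1) 0
  →2  λ.λ.0 1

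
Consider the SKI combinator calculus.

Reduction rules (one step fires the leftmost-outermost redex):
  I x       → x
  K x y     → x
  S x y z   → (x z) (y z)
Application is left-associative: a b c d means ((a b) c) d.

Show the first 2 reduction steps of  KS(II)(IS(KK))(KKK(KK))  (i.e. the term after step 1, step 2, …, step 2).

  start: KS(II)(IS(KK))(KKK(KK))
  step 1: S(IS(KK))(KKK(KK))
  step 2: S(S(KK))(KKK(KK))

Answer: after 2 steps: S(S(KK))(KKK(KK))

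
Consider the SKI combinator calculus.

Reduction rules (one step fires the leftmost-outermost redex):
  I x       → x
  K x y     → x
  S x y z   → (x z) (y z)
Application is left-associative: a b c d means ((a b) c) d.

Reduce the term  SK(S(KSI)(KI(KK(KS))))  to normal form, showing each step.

Answer: normal form = SK(SSI)  (in 2 steps)

Working:
  start: SK(S(KSI)(KI(KK(KS))))
  step 1: SK(SS(KI(KK(KS))))
  step 2: SK(SSI)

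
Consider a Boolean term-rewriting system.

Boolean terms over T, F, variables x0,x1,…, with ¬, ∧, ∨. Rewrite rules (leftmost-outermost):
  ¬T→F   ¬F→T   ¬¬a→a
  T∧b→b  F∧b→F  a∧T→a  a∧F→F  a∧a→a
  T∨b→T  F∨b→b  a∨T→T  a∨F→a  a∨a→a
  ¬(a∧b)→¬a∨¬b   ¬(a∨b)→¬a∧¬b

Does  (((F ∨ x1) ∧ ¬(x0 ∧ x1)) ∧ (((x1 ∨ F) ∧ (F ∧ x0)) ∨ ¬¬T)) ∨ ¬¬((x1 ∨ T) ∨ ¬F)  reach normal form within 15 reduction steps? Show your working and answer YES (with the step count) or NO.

Answer: YES — reaches normal form T in 12 ≤ 15 steps

Derivation:
  start: (((F ∨ x1) ∧ ¬(x0 ∧ x1)) ∧ (((x1 ∨ F) ∧ (F ∧ x0)) ∨ ¬¬T)) ∨ ¬¬((x1 ∨ T) ∨ ¬F)
  [1] ((x1 ∧ ¬(x0 ∧ x1)) ∧ (((x1 ∨ F) ∧ (F ∧ x0)) ∨ ¬¬T)) ∨ ¬¬((x1 ∨ T) ∨ ¬F)
  [2] ((x1 ∧ (¬x0 ∨ ¬x1)) ∧ (((x1 ∨ F) ∧ (F ∧ x0)) ∨ ¬¬T)) ∨ ¬¬((x1 ∨ T) ∨ ¬F)
  [3] ((x1 ∧ (¬x0 ∨ ¬x1)) ∧ ((x1 ∧ (F ∧ x0)) ∨ ¬¬T)) ∨ ¬¬((x1 ∨ T) ∨ ¬F)
  [4] ((x1 ∧ (¬x0 ∨ ¬x1)) ∧ ((x1 ∧ F) ∨ ¬¬T)) ∨ ¬¬((x1 ∨ T) ∨ ¬F)
  [5] ((x1 ∧ (¬x0 ∨ ¬x1)) ∧ (F ∨ ¬¬T)) ∨ ¬¬((x1 ∨ T) ∨ ¬F)
  [6] ((x1 ∧ (¬x0 ∨ ¬x1)) ∧ ¬¬T) ∨ ¬¬((x1 ∨ T) ∨ ¬F)
  [7] ((x1 ∧ (¬x0 ∨ ¬x1)) ∧ T) ∨ ¬¬((x1 ∨ T) ∨ ¬F)
  [8] (x1 ∧ (¬x0 ∨ ¬x1)) ∨ ¬¬((x1 ∨ T) ∨ ¬F)
  [9] (x1 ∧ (¬x0 ∨ ¬x1)) ∨ ((x1 ∨ T) ∨ ¬F)
  [10] (x1 ∧ (¬x0 ∨ ¬x1)) ∨ (T ∨ ¬F)
  [11] (x1 ∧ (¬x0 ∨ ¬x1)) ∨ T
  [12] T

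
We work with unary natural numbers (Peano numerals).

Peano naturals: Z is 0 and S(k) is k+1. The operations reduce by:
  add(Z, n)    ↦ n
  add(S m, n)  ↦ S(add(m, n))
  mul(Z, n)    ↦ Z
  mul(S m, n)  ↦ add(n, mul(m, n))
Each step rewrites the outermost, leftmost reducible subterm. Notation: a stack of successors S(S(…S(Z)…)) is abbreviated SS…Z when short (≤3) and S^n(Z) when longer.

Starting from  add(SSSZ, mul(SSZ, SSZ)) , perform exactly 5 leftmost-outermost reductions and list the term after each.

  start: add(SSSZ, mul(SSZ, SSZ))
  step 1: S(add(SSZ, mul(SSZ, SSZ)))
  step 2: S(S(add(SZ, mul(SSZ, SSZ))))
  step 3: S(S(S(add(Z, mul(SSZ, SSZ)))))
  step 4: S(S(S(mul(SSZ, SSZ))))
  step 5: S(S(S(add(SSZ, mul(SZ, SSZ)))))

Answer: after 5 steps: S(S(S(add(SSZ, mul(SZ, SSZ)))))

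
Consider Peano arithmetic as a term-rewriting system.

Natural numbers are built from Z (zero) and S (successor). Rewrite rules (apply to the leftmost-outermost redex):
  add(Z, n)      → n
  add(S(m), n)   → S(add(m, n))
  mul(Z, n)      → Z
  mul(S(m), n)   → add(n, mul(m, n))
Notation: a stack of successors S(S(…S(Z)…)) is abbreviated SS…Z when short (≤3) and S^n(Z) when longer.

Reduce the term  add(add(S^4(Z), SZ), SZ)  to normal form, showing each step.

  start: add(add(S^4(Z), SZ), SZ)
  [1] add(S(add(SSSZ, SZ)), SZ)
  [2] S(add(add(SSSZ, SZ), SZ))
  [3] S(add(S(add(SSZ, SZ)), SZ))
  [4] S(S(add(add(SSZ, SZ), SZ)))
  [5] S(S(add(S(add(SZ, SZ)), SZ)))
  [6] S(S(S(add(add(SZ, SZ), SZ))))
  [7] S(S(S(add(S(add(Z, SZ)), SZ))))
  [8] S(S(S(S(add(add(Z, SZ), SZ)))))
  [9] S(S(S(S(add(SZ, SZ)))))
  [10] S(S(S(S(S(add(Z, SZ))))))
  [11] S^6(Z)

Answer: normal form = S^6(Z)  (in 11 steps)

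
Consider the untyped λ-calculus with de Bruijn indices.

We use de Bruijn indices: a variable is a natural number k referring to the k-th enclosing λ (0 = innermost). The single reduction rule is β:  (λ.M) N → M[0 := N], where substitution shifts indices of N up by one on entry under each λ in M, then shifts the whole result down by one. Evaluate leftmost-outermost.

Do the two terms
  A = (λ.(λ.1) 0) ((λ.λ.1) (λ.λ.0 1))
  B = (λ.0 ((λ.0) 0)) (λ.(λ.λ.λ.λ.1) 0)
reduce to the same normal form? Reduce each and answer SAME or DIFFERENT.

Answer: DIFFERENT — A ⇓ λ.λ.λ.0 1, B ⇓ λ.λ.λ.1

Reduction:
Term A:
  start: (λ.(λ.1) 0) ((λ.λ.1) (λ.λ.0 1))
  [1] (λ.(λ.λ.1) (λ.λ.0 1)) ((λ.λ.1) (λ.λ.0 1))
  [2] (λ.λ.1) (λ.λ.0 1)
  [3] λ.λ.λ.0 1

Term B:
  start: (λ.0 ((λ.0) 0)) (λ.(λ.λ.λ.λ.1) 0)
  [1] (λ.(λ.λ.λ.λ.1) 0) ((λ.0) (λ.(λ.λ.λ.λ.1) 0))
  [2] (λ.λ.λ.λ.1) ((λ.0) (λ.(λ.λ.λ.λ.1) 0))
  [3] λ.λ.λ.1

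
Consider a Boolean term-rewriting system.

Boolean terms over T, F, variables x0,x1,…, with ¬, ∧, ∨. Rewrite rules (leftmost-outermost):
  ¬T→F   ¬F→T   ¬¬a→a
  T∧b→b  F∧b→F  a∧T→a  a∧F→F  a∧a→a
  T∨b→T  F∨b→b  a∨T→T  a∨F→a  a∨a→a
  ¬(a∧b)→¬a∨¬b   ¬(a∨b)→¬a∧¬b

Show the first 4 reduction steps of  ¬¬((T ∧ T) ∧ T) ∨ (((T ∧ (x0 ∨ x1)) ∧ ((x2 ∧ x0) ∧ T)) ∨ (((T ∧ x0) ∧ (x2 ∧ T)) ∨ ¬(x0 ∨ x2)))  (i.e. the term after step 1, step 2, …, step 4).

Answer: after 4 steps: T

Derivation:
  start: ¬¬((T ∧ T) ∧ T) ∨ (((T ∧ (x0 ∨ x1)) ∧ ((x2 ∧ x0) ∧ T)) ∨ (((T ∧ x0) ∧ (x2 ∧ T)) ∨ ¬(x0 ∨ x2)))
  step 1: ((T ∧ T) ∧ T) ∨ (((T ∧ (x0 ∨ x1)) ∧ ((x2 ∧ x0) ∧ T)) ∨ (((T ∧ x0) ∧ (x2 ∧ T)) ∨ ¬(x0 ∨ x2)))
  step 2: (T ∧ T) ∨ (((T ∧ (x0 ∨ x1)) ∧ ((x2 ∧ x0) ∧ T)) ∨ (((T ∧ x0) ∧ (x2 ∧ T)) ∨ ¬(x0 ∨ x2)))
  step 3: T ∨ (((T ∧ (x0 ∨ x1)) ∧ ((x2 ∧ x0) ∧ T)) ∨ (((T ∧ x0) ∧ (x2 ∧ T)) ∨ ¬(x0 ∨ x2)))
  step 4: T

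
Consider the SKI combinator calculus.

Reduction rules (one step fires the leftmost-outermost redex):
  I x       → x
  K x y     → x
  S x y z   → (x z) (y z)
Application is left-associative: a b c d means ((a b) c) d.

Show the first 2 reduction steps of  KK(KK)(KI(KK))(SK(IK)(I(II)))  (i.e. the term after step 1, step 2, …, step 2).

Answer: after 2 steps: KI(KK)

Reduction:
  start: KK(KK)(KI(KK))(SK(IK)(I(II)))
  →1  K(KI(KK))(SK(IK)(I(II)))
  →2  KI(KK)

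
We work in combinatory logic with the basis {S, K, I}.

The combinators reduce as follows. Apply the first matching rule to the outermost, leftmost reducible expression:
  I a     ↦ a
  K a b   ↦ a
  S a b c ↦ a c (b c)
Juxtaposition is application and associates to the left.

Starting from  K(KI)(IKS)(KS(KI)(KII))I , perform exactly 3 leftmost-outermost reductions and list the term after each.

Answer: after 3 steps: I

Working:
  start: K(KI)(IKS)(KS(KI)(KII))I
  →1  KI(KS(KI)(KII))I
  →2  II
  →3  I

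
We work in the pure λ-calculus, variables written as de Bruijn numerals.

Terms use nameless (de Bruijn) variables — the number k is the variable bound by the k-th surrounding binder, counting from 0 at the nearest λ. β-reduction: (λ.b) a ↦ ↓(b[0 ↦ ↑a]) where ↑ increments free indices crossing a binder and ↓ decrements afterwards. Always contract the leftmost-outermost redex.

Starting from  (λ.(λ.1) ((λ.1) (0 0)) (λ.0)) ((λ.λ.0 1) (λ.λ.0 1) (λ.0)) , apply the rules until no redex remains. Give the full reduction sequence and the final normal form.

  start: (λ.(λ.1) ((λ.1) (0 0)) (λ.0)) ((λ.λ.0 1) (λ.λ.0 1) (λ.0))
  step 1: (λ.(λ.λ.0 1) (λ.λ.0 1) (λ.0)) ((λ.(λ.λ.0 1) (λ.λ.0 1) (λ.0)) ((λ.λ.0 1) (λ.λ.0 1) (λ.0) ((λ.λ.0 1) (λ.λ.0 1) (λ.0)))) (λ.0)
  step 2: (λ.λ.0 1) (λ.λ.0 1) (λ.0) (λ.0)
  step 3: (λ.0 (λ.λ.0 1)) (λ.0) (λ.0)
  step 4: (λ.0) (λ.λ.0 1) (λ.0)
  step 5: (λ.λ.0 1) (λ.0)
  step 6: λ.0 (λ.0)

Answer: normal form = λ.0 (λ.0)  (in 6 steps)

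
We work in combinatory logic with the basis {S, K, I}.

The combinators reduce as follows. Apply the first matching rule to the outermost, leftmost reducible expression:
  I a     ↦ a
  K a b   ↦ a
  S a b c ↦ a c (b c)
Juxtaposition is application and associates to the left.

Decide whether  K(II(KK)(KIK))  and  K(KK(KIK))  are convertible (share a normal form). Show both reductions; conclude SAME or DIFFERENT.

Term A:
  start: K(II(KK)(KIK))
  step 1: K(I(KK)(KIK))
  step 2: K(KK(KIK))
  step 3: KK

Term B:
  start: K(KK(KIK))
  step 1: KK

Answer: SAME — A ⇓ KK, B ⇓ KK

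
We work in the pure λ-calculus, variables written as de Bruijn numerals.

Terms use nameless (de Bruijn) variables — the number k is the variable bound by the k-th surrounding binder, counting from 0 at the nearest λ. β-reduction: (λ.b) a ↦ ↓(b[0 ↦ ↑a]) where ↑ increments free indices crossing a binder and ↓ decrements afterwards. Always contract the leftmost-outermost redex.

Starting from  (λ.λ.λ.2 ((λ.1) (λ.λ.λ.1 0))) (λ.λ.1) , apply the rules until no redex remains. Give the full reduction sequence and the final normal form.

Answer: normal form = λ.λ.λ.1  (in 3 steps)

Working:
  start: (λ.λ.λ.2 ((λ.1) (λ.λ.λ.1 0))) (λ.λ.1)
  [1] λ.λ.(λ.λ.1) ((λ.1) (λ.λ.λ.1 0))
  [2] λ.λ.λ.(λ.2) (λ.λ.λ.1 0)
  [3] λ.λ.λ.1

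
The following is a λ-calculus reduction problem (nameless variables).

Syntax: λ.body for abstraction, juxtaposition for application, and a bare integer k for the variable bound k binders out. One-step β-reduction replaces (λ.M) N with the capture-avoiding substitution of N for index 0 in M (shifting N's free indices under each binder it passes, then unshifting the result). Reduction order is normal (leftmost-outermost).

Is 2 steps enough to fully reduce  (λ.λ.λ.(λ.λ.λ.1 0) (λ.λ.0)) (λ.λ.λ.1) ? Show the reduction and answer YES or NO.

Answer: YES — reaches normal form λ.λ.λ.λ.1 0 in 2 ≤ 2 steps

Working:
  start: (λ.λ.λ.(λ.λ.λ.1 0) (λ.λ.0)) (λ.λ.λ.1)
  step 1: λ.λ.(λ.λ.λ.1 0) (λ.λ.0)
  step 2: λ.λ.λ.λ.1 0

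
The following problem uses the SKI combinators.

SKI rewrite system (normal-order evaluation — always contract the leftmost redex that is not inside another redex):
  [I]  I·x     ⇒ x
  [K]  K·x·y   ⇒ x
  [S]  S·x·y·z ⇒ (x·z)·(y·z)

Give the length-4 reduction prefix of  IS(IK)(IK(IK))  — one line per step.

Answer: after 4 steps: SK(KK)

Derivation:
  start: IS(IK)(IK(IK))
  →1  S(IK)(IK(IK))
  →2  SK(IK(IK))
  →3  SK(K(IK))
  →4  SK(KK)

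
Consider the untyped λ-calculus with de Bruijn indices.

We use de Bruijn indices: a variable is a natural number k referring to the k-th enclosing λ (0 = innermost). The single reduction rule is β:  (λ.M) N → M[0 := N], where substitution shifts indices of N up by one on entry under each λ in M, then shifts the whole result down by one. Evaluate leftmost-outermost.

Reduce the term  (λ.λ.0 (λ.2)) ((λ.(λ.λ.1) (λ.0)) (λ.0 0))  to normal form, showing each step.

  start: (λ.λ.0 (λ.2)) ((λ.(λ.λ.1) (λ.0)) (λ.0 0))
  step 1: λ.0 (λ.(λ.(λ.λ.1) (λ.0)) (λ.0 0))
  step 2: λ.0 (λ.(λ.λ.1) (λ.0))
  step 3: λ.0 (λ.λ.λ.0)

Answer: normal form = λ.0 (λ.λ.λ.0)  (in 3 steps)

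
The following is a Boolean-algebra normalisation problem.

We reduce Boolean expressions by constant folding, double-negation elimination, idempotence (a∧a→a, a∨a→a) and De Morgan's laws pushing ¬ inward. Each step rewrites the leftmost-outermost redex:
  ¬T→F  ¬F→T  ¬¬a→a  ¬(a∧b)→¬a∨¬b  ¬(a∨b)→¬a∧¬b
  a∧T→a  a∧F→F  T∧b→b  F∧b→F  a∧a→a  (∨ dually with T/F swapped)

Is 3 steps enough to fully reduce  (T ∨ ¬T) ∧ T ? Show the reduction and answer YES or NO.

  start: (T ∨ ¬T) ∧ T
  →1  T ∨ ¬T
  →2  T

Answer: YES — reaches normal form T in 2 ≤ 3 steps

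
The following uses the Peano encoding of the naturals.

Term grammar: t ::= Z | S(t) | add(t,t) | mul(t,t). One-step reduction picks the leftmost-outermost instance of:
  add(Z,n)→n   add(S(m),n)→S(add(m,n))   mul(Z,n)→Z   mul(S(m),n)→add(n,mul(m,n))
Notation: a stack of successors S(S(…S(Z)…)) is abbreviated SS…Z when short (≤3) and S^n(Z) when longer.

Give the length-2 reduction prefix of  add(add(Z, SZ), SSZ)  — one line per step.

  start: add(add(Z, SZ), SSZ)
  [1] add(SZ, SSZ)
  [2] S(add(Z, SSZ))

Answer: after 2 steps: S(add(Z, SSZ))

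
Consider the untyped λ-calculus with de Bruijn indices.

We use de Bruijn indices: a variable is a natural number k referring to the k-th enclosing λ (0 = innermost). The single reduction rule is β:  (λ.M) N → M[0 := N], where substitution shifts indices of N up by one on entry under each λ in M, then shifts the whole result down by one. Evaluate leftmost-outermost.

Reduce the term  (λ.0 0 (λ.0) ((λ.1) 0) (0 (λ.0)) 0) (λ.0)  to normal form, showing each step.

  start: (λ.0 0 (λ.0) ((λ.1) 0) (0 (λ.0)) 0) (λ.0)
  →1  (λ.0) (λ.0) (λ.0) ((λ.λ.0) (λ.0)) ((λ.0) (λ.0)) (λ.0)
  →2  (λ.0) (λ.0) ((λ.λ.0) (λ.0)) ((λ.0) (λ.0)) (λ.0)
  →3  (λ.0) ((λ.λ.0) (λ.0)) ((λ.0) (λ.0)) (λ.0)
  →4  (λ.λ.0) (λ.0) ((λ.0) (λ.0)) (λ.0)
  →5  (λ.0) ((λ.0) (λ.0)) (λ.0)
  →6  (λ.0) (λ.0) (λ.0)
  →7  (λ.0) (λ.0)
  →8  λ.0

Answer: normal form = λ.0  (in 8 steps)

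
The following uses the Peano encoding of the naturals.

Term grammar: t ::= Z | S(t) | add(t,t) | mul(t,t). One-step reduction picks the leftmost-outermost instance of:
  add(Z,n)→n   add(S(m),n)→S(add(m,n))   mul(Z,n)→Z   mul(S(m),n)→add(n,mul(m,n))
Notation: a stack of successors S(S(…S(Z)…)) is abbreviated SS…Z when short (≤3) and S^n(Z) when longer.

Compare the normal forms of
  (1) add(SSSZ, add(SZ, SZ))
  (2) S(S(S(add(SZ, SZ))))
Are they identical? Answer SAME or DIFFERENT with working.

Answer: SAME — A ⇓ S^5(Z), B ⇓ S^5(Z)

Working:
Term A:
  start: add(SSSZ, add(SZ, SZ))
  step 1: S(add(SSZ, add(SZ, SZ)))
  step 2: S(S(add(SZ, add(SZ, SZ))))
  step 3: S(S(S(add(Z, add(SZ, SZ)))))
  step 4: S(S(S(add(SZ, SZ))))
  step 5: S(S(S(S(add(Z, SZ)))))
  step 6: S^5(Z)

Term B:
  start: S(S(S(add(SZ, SZ))))
  step 1: S(S(S(S(add(Z, SZ)))))
  step 2: S^5(Z)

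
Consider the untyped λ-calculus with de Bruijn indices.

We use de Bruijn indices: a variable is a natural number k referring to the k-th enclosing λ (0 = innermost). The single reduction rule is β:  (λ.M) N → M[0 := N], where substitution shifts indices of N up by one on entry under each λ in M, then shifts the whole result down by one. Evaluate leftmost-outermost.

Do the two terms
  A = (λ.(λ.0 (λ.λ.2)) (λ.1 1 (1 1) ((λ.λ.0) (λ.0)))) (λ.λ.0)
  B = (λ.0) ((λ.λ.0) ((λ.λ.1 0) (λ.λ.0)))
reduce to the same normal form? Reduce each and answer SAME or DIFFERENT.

Answer: SAME — A ⇓ λ.0, B ⇓ λ.0

Working:
Term A:
  start: (λ.(λ.0 (λ.λ.2)) (λ.1 1 (1 1) ((λ.λ.0) (λ.0)))) (λ.λ.0)
  →1  (λ.0 (λ.λ.2)) (λ.(λ.λ.0) (λ.λ.0) ((λ.λ.0) (λ.λ.0)) ((λ.λ.0) (λ.0)))
  →2  (λ.(λ.λ.0) (λ.λ.0) ((λ.λ.0) (λ.λ.0)) ((λ.λ.0) (λ.0))) (λ.λ.λ.(λ.λ.0) (λ.λ.0) ((λ.λ.0) (λ.λ.0)) ((λ.λ.0) (λ.0)))
  →3  (λ.λ.0) (λ.λ.0) ((λ.λ.0) (λ.λ.0)) ((λ.λ.0) (λ.0))
  →4  (λ.0) ((λ.λ.0) (λ.λ.0)) ((λ.λ.0) (λ.0))
  →5  (λ.λ.0) (λ.λ.0) ((λ.λ.0) (λ.0))
  →6  (λ.0) ((λ.λ.0) (λ.0))
  →7  (λ.λ.0) (λ.0)
  →8  λ.0

Term B:
  start: (λ.0) ((λ.λ.0) ((λ.λ.1 0) (λ.λ.0)))
  →1  (λ.λ.0) ((λ.λ.1 0) (λ.λ.0))
  →2  λ.0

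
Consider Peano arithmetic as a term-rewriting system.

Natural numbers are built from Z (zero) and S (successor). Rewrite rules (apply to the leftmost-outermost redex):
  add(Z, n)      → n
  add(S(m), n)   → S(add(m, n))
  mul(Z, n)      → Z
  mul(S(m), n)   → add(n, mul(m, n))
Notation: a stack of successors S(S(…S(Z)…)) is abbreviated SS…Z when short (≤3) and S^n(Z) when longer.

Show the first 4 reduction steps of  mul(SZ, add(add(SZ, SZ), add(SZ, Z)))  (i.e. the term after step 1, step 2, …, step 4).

Answer: after 4 steps: S(add(add(add(Z, SZ), add(SZ, Z)), mul(Z, add(add(SZ, SZ), add(SZ, Z)))))

Working:
  start: mul(SZ, add(add(SZ, SZ), add(SZ, Z)))
  →1  add(add(add(SZ, SZ), add(SZ, Z)), mul(Z, add(add(SZ, SZ), add(SZ, Z))))
  →2  add(add(S(add(Z, SZ)), add(SZ, Z)), mul(Z, add(add(SZ, SZ), add(SZ, Z))))
  →3  add(S(add(add(Z, SZ), add(SZ, Z))), mul(Z, add(add(SZ, SZ), add(SZ, Z))))
  →4  S(add(add(add(Z, SZ), add(SZ, Z)), mul(Z, add(add(SZ, SZ), add(SZ, Z)))))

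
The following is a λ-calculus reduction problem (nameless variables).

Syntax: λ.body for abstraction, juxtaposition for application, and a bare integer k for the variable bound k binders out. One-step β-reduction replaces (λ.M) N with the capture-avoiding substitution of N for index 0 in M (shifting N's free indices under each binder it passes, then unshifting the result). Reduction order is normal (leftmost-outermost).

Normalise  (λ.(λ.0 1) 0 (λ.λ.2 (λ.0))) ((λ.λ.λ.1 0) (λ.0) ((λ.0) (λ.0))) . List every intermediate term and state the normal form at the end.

Answer: normal form = λ.λ.λ.0  (in 17 steps)

Working:
  start: (λ.(λ.0 1) 0 (λ.λ.2 (λ.0))) ((λ.λ.λ.1 0) (λ.0) ((λ.0) (λ.0)))
  step 1: (λ.0 ((λ.λ.λ.1 0) (λ.0) ((λ.0) (λ.0)))) ((λ.λ.λ.1 0) (λ.0) ((λ.0) (λ.0))) (λ.λ.(λ.λ.λ.1 0) (λ.0) ((λ.0) (λ.0)) (λ.0))
  step 2: (λ.λ.λ.1 0) (λ.0) ((λ.0) (λ.0)) ((λ.λ.λ.1 0) (λ.0) ((λ.0) (λ.0))) (λ.λ.(λ.λ.λ.1 0) (λ.0) ((λ.0) (λ.0)) (λ.0))
  step 3: (λ.λ.1 0) ((λ.0) (λ.0)) ((λ.λ.λ.1 0) (λ.0) ((λ.0) (λ.0))) (λ.λ.(λ.λ.λ.1 0) (λ.0) ((λ.0) (λ.0)) (λ.0))
  step 4: (λ.(λ.0) (λ.0) 0) ((λ.λ.λ.1 0) (λ.0) ((λ.0) (λ.0))) (λ.λ.(λ.λ.λ.1 0) (λ.0) ((λ.0) (λ.0)) (λ.0))
  step 5: (λ.0) (λ.0) ((λ.λ.λ.1 0) (λ.0) ((λ.0) (λ.0))) (λ.λ.(λ.λ.λ.1 0) (λ.0) ((λ.0) (λ.0)) (λ.0))
  step 6: (λ.0) ((λ.λ.λ.1 0) (λ.0) ((λ.0) (λ.0))) (λ.λ.(λ.λ.λ.1 0) (λ.0) ((λ.0) (λ.0)) (λ.0))
  step 7: (λ.λ.λ.1 0) (λ.0) ((λ.0) (λ.0)) (λ.λ.(λ.λ.λ.1 0) (λ.0) ((λ.0) (λ.0)) (λ.0))
  step 8: (λ.λ.1 0) ((λ.0) (λ.0)) (λ.λ.(λ.λ.λ.1 0) (λ.0) ((λ.0) (λ.0)) (λ.0))
  step 9: (λ.(λ.0) (λ.0) 0) (λ.λ.(λ.λ.λ.1 0) (λ.0) ((λ.0) (λ.0)) (λ.0))
  step 10: (λ.0) (λ.0) (λ.λ.(λ.λ.λ.1 0) (λ.0) ((λ.0) (λ.0)) (λ.0))
  step 11: (λ.0) (λ.λ.(λ.λ.λ.1 0) (λ.0) ((λ.0) (λ.0)) (λ.0))
  step 12: λ.λ.(λ.λ.λ.1 0) (λ.0) ((λ.0) (λ.0)) (λ.0)
  step 13: λ.λ.(λ.λ.1 0) ((λ.0) (λ.0)) (λ.0)
  step 14: λ.λ.(λ.(λ.0) (λ.0) 0) (λ.0)
  step 15: λ.λ.(λ.0) (λ.0) (λ.0)
  step 16: λ.λ.(λ.0) (λ.0)
  step 17: λ.λ.λ.0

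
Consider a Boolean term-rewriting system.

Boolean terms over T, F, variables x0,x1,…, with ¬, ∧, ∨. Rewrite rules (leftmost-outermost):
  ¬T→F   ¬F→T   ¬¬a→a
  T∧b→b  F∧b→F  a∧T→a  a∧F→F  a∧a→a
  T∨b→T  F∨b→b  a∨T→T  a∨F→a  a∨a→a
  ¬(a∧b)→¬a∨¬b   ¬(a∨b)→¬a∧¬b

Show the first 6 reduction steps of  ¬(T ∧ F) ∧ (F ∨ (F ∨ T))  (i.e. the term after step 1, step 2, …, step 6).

Answer: after 6 steps: F ∨ T

Derivation:
  start: ¬(T ∧ F) ∧ (F ∨ (F ∨ T))
  [1] (¬T ∨ ¬F) ∧ (F ∨ (F ∨ T))
  [2] (F ∨ ¬F) ∧ (F ∨ (F ∨ T))
  [3] ¬F ∧ (F ∨ (F ∨ T))
  [4] T ∧ (F ∨ (F ∨ T))
  [5] F ∨ (F ∨ T)
  [6] F ∨ T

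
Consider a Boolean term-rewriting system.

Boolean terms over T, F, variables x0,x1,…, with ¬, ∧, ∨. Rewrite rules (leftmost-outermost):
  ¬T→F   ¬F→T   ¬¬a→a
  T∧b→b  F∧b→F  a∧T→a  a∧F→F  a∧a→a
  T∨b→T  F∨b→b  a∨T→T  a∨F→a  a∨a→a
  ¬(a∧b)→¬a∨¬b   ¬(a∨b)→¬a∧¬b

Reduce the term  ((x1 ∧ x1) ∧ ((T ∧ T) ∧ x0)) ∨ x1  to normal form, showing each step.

Answer: normal form = (x1 ∧ x0) ∨ x1  (in 3 steps)

Reduction:
  start: ((x1 ∧ x1) ∧ ((T ∧ T) ∧ x0)) ∨ x1
  [1] (x1 ∧ ((T ∧ T) ∧ x0)) ∨ x1
  [2] (x1 ∧ (T ∧ x0)) ∨ x1
  [3] (x1 ∧ x0) ∨ x1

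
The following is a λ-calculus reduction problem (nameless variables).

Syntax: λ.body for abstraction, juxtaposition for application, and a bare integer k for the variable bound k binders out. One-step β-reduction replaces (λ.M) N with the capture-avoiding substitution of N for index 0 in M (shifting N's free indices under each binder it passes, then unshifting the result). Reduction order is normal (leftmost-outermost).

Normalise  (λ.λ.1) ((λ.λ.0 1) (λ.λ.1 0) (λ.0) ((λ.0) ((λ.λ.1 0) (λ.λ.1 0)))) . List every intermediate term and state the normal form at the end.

  start: (λ.λ.1) ((λ.λ.0 1) (λ.λ.1 0) (λ.0) ((λ.0) ((λ.λ.1 0) (λ.λ.1 0))))
  step 1: λ.(λ.λ.0 1) (λ.λ.1 0) (λ.0) ((λ.0) ((λ.λ.1 0) (λ.λ.1 0)))
  step 2: λ.(λ.0 (λ.λ.1 0)) (λ.0) ((λ.0) ((λ.λ.1 0) (λ.λ.1 0)))
  step 3: λ.(λ.0) (λ.λ.1 0) ((λ.0) ((λ.λ.1 0) (λ.λ.1 0)))
  step 4: λ.(λ.λ.1 0) ((λ.0) ((λ.λ.1 0) (λ.λ.1 0)))
  step 5: λ.λ.(λ.0) ((λ.λ.1 0) (λ.λ.1 0)) 0
  step 6: λ.λ.(λ.λ.1 0) (λ.λ.1 0) 0
  step 7: λ.λ.(λ.(λ.λ.1 0) 0) 0
  step 8: λ.λ.(λ.λ.1 0) 0
  step 9: λ.λ.λ.1 0

Answer: normal form = λ.λ.λ.1 0  (in 9 steps)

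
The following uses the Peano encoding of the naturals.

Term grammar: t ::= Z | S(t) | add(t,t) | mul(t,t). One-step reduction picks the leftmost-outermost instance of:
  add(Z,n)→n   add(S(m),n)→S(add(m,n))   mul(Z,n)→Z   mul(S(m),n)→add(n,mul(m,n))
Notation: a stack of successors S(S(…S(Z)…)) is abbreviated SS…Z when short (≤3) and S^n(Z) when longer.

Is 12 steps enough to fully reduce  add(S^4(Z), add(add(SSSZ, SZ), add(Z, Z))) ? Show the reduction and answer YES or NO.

  start: add(S^4(Z), add(add(SSSZ, SZ), add(Z, Z)))
  →1  S(add(SSSZ, add(add(SSSZ, SZ), add(Z, Z))))
  →2  S(S(add(SSZ, add(add(SSSZ, SZ), add(Z, Z)))))
  →3  S(S(S(add(SZ, add(add(SSSZ, SZ), add(Z, Z))))))
  →4  S(S(S(S(add(Z, add(add(SSSZ, SZ), add(Z, Z)))))))
  →5  S(S(S(S(add(add(SSSZ, SZ), add(Z, Z))))))
  →6  S(S(S(S(add(S(add(SSZ, SZ)), add(Z, Z))))))
  →7  S(S(S(S(S(add(add(SSZ, SZ), add(Z, Z)))))))
  →8  S(S(S(S(S(add(S(add(SZ, SZ)), add(Z, Z)))))))
  →9  S(S(S(S(S(S(add(add(SZ, SZ), add(Z, Z))))))))
  →10  S(S(S(S(S(S(add(S(add(Z, SZ)), add(Z, Z))))))))
  →11  S(S(S(S(S(S(S(add(add(Z, SZ), add(Z, Z)))))))))
  →12  S(S(S(S(S(S(S(add(SZ, add(Z, Z)))))))))

Answer: NO — after 12 steps the term is S(S(S(S(S(S(S(add(SZ, add(Z, Z))))))))), not yet normal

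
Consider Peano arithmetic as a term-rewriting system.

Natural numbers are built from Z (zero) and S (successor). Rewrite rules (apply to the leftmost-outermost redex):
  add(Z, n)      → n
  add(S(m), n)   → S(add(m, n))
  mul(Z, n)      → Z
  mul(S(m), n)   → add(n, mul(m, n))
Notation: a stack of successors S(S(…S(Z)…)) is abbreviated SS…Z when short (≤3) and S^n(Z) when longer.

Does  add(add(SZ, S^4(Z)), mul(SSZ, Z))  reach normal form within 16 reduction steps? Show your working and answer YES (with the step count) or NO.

Answer: YES — reaches normal form S^5(Z) in 13 ≤ 16 steps

Working:
  start: add(add(SZ, S^4(Z)), mul(SSZ, Z))
  →1  add(S(add(Z, S^4(Z))), mul(SSZ, Z))
  →2  S(add(add(Z, S^4(Z)), mul(SSZ, Z)))
  →3  S(add(S^4(Z), mul(SSZ, Z)))
  →4  S(S(add(SSSZ, mul(SSZ, Z))))
  →5  S(S(S(add(SSZ, mul(SSZ, Z)))))
  →6  S(S(S(S(add(SZ, mul(SSZ, Z))))))
  →7  S(S(S(S(S(add(Z, mul(SSZ, Z)))))))
  →8  S(S(S(S(S(mul(SSZ, Z))))))
  →9  S(S(S(S(S(add(Z, mul(SZ, Z)))))))
  →10  S(S(S(S(S(mul(SZ, Z))))))
  →11  S(S(S(S(S(add(Z, mul(Z, Z)))))))
  →12  S(S(S(S(S(mul(Z, Z))))))
  →13  S^5(Z)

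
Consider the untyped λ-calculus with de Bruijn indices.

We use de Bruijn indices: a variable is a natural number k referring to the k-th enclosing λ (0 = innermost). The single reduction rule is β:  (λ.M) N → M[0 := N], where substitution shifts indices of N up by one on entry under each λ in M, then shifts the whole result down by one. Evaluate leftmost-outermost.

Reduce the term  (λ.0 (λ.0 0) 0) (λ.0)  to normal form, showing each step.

Answer: normal form = λ.0  (in 4 steps)

Derivation:
  start: (λ.0 (λ.0 0) 0) (λ.0)
  →1  (λ.0) (λ.0 0) (λ.0)
  →2  (λ.0 0) (λ.0)
  →3  (λ.0) (λ.0)
  →4  λ.0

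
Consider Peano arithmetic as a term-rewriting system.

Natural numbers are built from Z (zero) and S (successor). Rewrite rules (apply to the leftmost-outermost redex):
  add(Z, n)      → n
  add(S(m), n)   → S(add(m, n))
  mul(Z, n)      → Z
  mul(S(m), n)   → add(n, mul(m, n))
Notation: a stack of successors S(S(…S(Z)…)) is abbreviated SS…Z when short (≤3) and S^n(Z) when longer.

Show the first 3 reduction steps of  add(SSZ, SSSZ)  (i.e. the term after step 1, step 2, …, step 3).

  start: add(SSZ, SSSZ)
  [1] S(add(SZ, SSSZ))
  [2] S(S(add(Z, SSSZ)))
  [3] S^5(Z)

Answer: after 3 steps: S^5(Z)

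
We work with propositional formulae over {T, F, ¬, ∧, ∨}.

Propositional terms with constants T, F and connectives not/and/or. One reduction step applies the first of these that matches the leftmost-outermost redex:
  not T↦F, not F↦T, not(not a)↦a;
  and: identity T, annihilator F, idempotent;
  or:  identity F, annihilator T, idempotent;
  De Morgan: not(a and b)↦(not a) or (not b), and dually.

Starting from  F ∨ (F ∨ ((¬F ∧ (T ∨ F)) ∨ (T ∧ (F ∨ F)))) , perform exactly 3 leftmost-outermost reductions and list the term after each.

  start: F ∨ (F ∨ ((¬F ∧ (T ∨ F)) ∨ (T ∧ (F ∨ F))))
  step 1: F ∨ ((¬F ∧ (T ∨ F)) ∨ (T ∧ (F ∨ F)))
  step 2: (¬F ∧ (T ∨ F)) ∨ (T ∧ (F ∨ F))
  step 3: (T ∧ (T ∨ F)) ∨ (T ∧ (F ∨ F))

Answer: after 3 steps: (T ∧ (T ∨ F)) ∨ (T ∧ (F ∨ F))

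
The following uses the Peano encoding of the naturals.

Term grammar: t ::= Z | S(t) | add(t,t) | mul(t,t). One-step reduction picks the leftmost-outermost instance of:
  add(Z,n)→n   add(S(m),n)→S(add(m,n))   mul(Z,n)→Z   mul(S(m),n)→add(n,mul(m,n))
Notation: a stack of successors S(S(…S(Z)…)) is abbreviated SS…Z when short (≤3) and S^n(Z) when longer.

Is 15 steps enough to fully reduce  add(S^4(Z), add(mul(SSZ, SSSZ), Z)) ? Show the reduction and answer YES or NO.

  start: add(S^4(Z), add(mul(SSZ, SSSZ), Z))
  step 1: S(add(SSSZ, add(mul(SSZ, SSSZ), Z)))
  step 2: S(S(add(SSZ, add(mul(SSZ, SSSZ), Z))))
  step 3: S(S(S(add(SZ, add(mul(SSZ, SSSZ), Z)))))
  step 4: S(S(S(S(add(Z, add(mul(SSZ, SSSZ), Z))))))
  step 5: S(S(S(S(add(mul(SSZ, SSSZ), Z)))))
  step 6: S(S(S(S(add(add(SSSZ, mul(SZ, SSSZ)), Z)))))
  step 7: S(S(S(S(add(S(add(SSZ, mul(SZ, SSSZ))), Z)))))
  step 8: S(S(S(S(S(add(add(SSZ, mul(SZ, SSSZ)), Z))))))
  step 9: S(S(S(S(S(add(S(add(SZ, mul(SZ, SSSZ))), Z))))))
  step 10: S(S(S(S(S(S(add(add(SZ, mul(SZ, SSSZ)), Z)))))))
  step 11: S(S(S(S(S(S(add(S(add(Z, mul(SZ, SSSZ))), Z)))))))
  step 12: S(S(S(S(S(S(S(add(add(Z, mul(SZ, SSSZ)), Z))))))))
  step 13: S(S(S(S(S(S(S(add(mul(SZ, SSSZ), Z))))))))
  step 14: S(S(S(S(S(S(S(add(add(SSSZ, mul(Z, SSSZ)), Z))))))))
  step 15: S(S(S(S(S(S(S(add(S(add(SSZ, mul(Z, SSSZ))), Z))))))))

Answer: NO — after 15 steps the term is S(S(S(S(S(S(S(add(S(add(SSZ, mul(Z, SSSZ))), Z)))))))), not yet normal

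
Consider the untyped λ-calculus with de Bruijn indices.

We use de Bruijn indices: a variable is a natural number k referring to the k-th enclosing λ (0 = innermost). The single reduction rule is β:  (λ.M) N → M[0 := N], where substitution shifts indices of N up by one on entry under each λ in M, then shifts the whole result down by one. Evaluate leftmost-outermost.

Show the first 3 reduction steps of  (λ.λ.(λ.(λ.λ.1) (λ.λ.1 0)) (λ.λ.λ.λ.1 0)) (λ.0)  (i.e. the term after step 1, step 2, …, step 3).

  start: (λ.λ.(λ.(λ.λ.1) (λ.λ.1 0)) (λ.λ.λ.λ.1 0)) (λ.0)
  step 1: λ.(λ.(λ.λ.1) (λ.λ.1 0)) (λ.λ.λ.λ.1 0)
  step 2: λ.(λ.λ.1) (λ.λ.1 0)
  step 3: λ.λ.λ.λ.1 0

Answer: after 3 steps: λ.λ.λ.λ.1 0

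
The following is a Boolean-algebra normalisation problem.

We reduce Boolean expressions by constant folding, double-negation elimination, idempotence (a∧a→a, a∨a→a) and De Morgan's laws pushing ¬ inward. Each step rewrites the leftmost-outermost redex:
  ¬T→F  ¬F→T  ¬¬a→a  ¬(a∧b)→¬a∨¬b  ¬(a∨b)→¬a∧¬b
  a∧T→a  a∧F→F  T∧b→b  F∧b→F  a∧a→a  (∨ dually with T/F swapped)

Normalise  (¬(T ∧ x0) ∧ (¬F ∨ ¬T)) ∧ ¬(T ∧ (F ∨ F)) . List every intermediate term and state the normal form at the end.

  start: (¬(T ∧ x0) ∧ (¬F ∨ ¬T)) ∧ ¬(T ∧ (F ∨ F))
  →1  ((¬T ∨ ¬x0) ∧ (¬F ∨ ¬T)) ∧ ¬(T ∧ (F ∨ F))
  →2  ((F ∨ ¬x0) ∧ (¬F ∨ ¬T)) ∧ ¬(T ∧ (F ∨ F))
  →3  (¬x0 ∧ (¬F ∨ ¬T)) ∧ ¬(T ∧ (F ∨ F))
  →4  (¬x0 ∧ (T ∨ ¬T)) ∧ ¬(T ∧ (F ∨ F))
  →5  (¬x0 ∧ T) ∧ ¬(T ∧ (F ∨ F))
  →6  ¬x0 ∧ ¬(T ∧ (F ∨ F))
  →7  ¬x0 ∧ (¬T ∨ ¬(F ∨ F))
  →8  ¬x0 ∧ (F ∨ ¬(F ∨ F))
  →9  ¬x0 ∧ ¬(F ∨ F)
  →10  ¬x0 ∧ (¬F ∧ ¬F)
  →11  ¬x0 ∧ ¬F
  →12  ¬x0 ∧ T
  →13  ¬x0

Answer: normal form = ¬x0  (in 13 steps)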